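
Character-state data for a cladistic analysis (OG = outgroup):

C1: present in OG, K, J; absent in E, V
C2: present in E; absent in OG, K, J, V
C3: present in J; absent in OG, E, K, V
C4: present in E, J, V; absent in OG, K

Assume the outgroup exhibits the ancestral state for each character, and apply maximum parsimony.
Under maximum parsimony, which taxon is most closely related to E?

V

Character polarity is set by the outgroup: the derived state is whichever differs from the outgroup's state, so for C1 the derived state is 'absent', and for the remaining characters it is 'present'.
C1: derived state 'absent' in E and V only — synapomorphy for {E, V}.
C2: derived state 'present' in E only — an autapomorphy, so it tells us nothing about relationships among taxa.
C3 (derived state 'present') is unique to J (autapomorphy; uninformative for grouping).
C4 (derived state 'present') is shared by E, J, and V — a synapomorphy uniting that clade.
Most parsimonious ingroup topology: (((E,V),J),K).
E and V form a cherry on this tree, so they are sister taxa.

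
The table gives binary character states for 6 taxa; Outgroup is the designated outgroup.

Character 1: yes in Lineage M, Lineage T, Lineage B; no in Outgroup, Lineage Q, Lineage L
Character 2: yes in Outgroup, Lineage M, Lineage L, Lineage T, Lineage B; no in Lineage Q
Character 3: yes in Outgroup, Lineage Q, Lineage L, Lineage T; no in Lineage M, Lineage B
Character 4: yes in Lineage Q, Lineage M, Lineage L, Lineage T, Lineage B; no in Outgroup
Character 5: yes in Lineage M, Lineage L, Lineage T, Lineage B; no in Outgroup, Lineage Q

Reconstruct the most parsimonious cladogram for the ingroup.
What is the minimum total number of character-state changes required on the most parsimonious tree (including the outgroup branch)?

Character polarity is set by the outgroup: the derived state is whichever differs from the outgroup's state, so for Character 2, Character 3 the derived state is 'no', and for the remaining characters it is 'yes'.
Character 1 (derived state 'yes') is shared by Lineage B, Lineage M, and Lineage T — a synapomorphy uniting that clade.
Character 2: derived state 'no' in Lineage Q only — an autapomorphy, so it tells us nothing about relationships among taxa.
Character 3: derived state 'no' in Lineage B and Lineage M only — synapomorphy for {Lineage B, Lineage M}.
Character 4 (derived state 'yes') is shared by all ingroup taxa — unites the whole ingroup.
Character 5: derived state 'yes' in Lineage B, Lineage L, Lineage M, and Lineage T only — synapomorphy for {Lineage B, Lineage L, Lineage M, Lineage T}.
Most parsimonious ingroup topology: (Lineage Q,(((Lineage M,Lineage B),Lineage T),Lineage L)).
Changes per character on this tree: Character 1: 1; Character 2: 1; Character 3: 1; Character 4: 1; Character 5: 1.
Total = 5.

5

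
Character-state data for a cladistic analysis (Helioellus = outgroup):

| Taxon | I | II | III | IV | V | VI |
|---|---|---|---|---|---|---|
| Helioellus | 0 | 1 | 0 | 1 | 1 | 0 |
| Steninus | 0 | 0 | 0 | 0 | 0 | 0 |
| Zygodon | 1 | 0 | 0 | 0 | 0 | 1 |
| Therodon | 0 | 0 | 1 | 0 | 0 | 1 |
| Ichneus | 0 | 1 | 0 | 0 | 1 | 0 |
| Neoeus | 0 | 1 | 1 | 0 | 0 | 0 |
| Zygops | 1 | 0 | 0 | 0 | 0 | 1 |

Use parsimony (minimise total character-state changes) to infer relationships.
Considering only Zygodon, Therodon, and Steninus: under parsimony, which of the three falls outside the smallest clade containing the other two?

Steninus

Character polarity is set by the outgroup: the derived state is whichever differs from the outgroup's state, so for II, IV, V the derived state is '0', and for the remaining characters it is '1'.
I: derived state '1' in Zygodon and Zygops only — synapomorphy for {Zygodon, Zygops}.
II: derived state '0' in Steninus, Therodon, Zygodon, and Zygops only — synapomorphy for {Steninus, Therodon, Zygodon, Zygops}.
III groups Neoeus and Therodon, which is incompatible with the clades supported by the remaining characters; treating it as convergent (homoplasy) costs fewer steps than any alternative tree.
IV (derived state '0') is shared by all ingroup taxa — unites the whole ingroup.
V: derived state '0' in Neoeus, Steninus, Therodon, Zygodon, and Zygops only — synapomorphy for {Neoeus, Steninus, Therodon, Zygodon, Zygops}.
VI (derived state '1') is shared by Therodon, Zygodon, and Zygops — a synapomorphy uniting that clade.
Most parsimonious ingroup topology: (((Steninus,((Zygodon,Zygops),Therodon)),Neoeus),Ichneus).
Therodon and Zygodon share a more recent common ancestor with each other than either does with Steninus, so Steninus is the least closely related of the three.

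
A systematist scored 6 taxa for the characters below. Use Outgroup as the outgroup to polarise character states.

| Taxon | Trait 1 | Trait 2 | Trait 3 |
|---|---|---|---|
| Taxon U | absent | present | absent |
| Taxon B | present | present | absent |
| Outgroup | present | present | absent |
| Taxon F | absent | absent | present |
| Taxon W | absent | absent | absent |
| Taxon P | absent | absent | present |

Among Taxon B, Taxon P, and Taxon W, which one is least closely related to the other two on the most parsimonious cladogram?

Character polarity is set by the outgroup: the derived state is whichever differs from the outgroup's state, so for Trait 1, Trait 2 the derived state is 'absent', and for the remaining characters it is 'present'.
Trait 1: derived state 'absent' in Taxon F, Taxon P, Taxon U, and Taxon W only — synapomorphy for {Taxon F, Taxon P, Taxon U, Taxon W}.
Trait 2: derived state 'absent' in Taxon F, Taxon P, and Taxon W only — synapomorphy for {Taxon F, Taxon P, Taxon W}.
Only Taxon F and Taxon P show the derived state 'present' for Trait 3, supporting them as a clade.
Most parsimonious ingroup topology: (((Taxon W,(Taxon P,Taxon F)),Taxon U),Taxon B).
Taxon W and Taxon P share a more recent common ancestor with each other than either does with Taxon B, so Taxon B is the least closely related of the three.

Taxon B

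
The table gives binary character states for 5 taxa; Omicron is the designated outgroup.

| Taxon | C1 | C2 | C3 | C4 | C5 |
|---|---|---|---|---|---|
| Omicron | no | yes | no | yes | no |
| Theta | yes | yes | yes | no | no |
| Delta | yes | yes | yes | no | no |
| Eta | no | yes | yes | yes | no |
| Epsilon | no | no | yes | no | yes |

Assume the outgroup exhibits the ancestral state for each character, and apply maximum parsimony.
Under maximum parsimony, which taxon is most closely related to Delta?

Theta

Character polarity is set by the outgroup: the derived state is whichever differs from the outgroup's state, so for C2, C4 the derived state is 'no', and for the remaining characters it is 'yes'.
Only Delta and Theta show the derived state 'yes' for C1, supporting them as a clade.
C2: derived state 'no' in Epsilon only — an autapomorphy, so it tells us nothing about relationships among taxa.
All ingroup taxa share the derived state 'yes' for C3; it defines the ingroup but does not resolve relationships within it.
C4 (derived state 'no') is shared by Delta, Epsilon, and Theta — a synapomorphy uniting that clade.
C5: derived state 'yes' in Epsilon only — an autapomorphy, so it tells us nothing about relationships among taxa.
Most parsimonious ingroup topology: (((Theta,Delta),Epsilon),Eta).
Delta and Theta form a cherry on this tree, so they are sister taxa.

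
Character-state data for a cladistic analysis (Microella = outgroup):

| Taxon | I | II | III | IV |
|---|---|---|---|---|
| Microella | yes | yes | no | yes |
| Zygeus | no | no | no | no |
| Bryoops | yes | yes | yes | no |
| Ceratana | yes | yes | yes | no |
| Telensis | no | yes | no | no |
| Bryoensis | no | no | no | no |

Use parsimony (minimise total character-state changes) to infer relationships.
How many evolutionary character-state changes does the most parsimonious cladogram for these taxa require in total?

Character polarity is set by the outgroup: the derived state is whichever differs from the outgroup's state, so for I, II, IV the derived state is 'no', and for the remaining characters it is 'yes'.
I (derived state 'no') is shared by Bryoensis, Telensis, and Zygeus — a synapomorphy uniting that clade.
II (derived state 'no') is shared by Bryoensis and Zygeus — a synapomorphy uniting that clade.
Only Bryoops and Ceratana show the derived state 'yes' for III, supporting them as a clade.
IV (derived state 'no') is shared by all ingroup taxa — unites the whole ingroup.
Most parsimonious ingroup topology: (((Zygeus,Bryoensis),Telensis),(Bryoops,Ceratana)).
Changes per character on this tree: I: 1; II: 1; III: 1; IV: 1.
Total = 4.

4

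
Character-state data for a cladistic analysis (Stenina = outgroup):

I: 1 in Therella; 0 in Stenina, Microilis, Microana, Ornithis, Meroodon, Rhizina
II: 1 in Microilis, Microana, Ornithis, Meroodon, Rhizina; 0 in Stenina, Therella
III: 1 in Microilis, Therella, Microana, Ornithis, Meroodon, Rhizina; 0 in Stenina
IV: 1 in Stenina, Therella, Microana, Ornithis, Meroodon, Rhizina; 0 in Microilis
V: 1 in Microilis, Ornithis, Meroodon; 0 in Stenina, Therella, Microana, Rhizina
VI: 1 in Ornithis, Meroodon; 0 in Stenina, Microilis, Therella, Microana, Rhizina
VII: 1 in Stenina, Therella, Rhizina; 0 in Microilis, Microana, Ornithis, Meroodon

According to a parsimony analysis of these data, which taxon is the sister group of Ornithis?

Meroodon

Character polarity is set by the outgroup: the derived state is whichever differs from the outgroup's state, so for IV, VII the derived state is '0', and for the remaining characters it is '1'.
I: derived state '1' in Therella only — an autapomorphy, so it tells us nothing about relationships among taxa.
II: derived state '1' in Meroodon, Microana, Microilis, Ornithis, and Rhizina only — synapomorphy for {Meroodon, Microana, Microilis, Ornithis, Rhizina}.
III (derived state '1') is shared by all ingroup taxa — unites the whole ingroup.
IV: derived state '0' in Microilis only — an autapomorphy, so it tells us nothing about relationships among taxa.
V: derived state '1' in Meroodon, Microilis, and Ornithis only — synapomorphy for {Meroodon, Microilis, Ornithis}.
VI: derived state '1' in Meroodon and Ornithis only — synapomorphy for {Meroodon, Ornithis}.
VII (derived state '0') is shared by Meroodon, Microana, Microilis, and Ornithis — a synapomorphy uniting that clade.
Most parsimonious ingroup topology: ((((Microilis,(Ornithis,Meroodon)),Microana),Rhizina),Therella).
Ornithis and Meroodon form a cherry on this tree, so they are sister taxa.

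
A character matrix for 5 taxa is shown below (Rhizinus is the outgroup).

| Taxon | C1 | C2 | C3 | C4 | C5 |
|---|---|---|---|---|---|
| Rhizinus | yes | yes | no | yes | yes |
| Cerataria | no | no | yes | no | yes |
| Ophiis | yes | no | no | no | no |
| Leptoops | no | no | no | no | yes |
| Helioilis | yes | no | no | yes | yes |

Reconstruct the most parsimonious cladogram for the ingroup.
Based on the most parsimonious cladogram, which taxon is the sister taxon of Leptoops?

Cerataria

Character polarity is set by the outgroup: the derived state is whichever differs from the outgroup's state, so for C1, C2, C4, C5 the derived state is 'no', and for the remaining characters it is 'yes'.
C1 (derived state 'no') is shared by Cerataria and Leptoops — a synapomorphy uniting that clade.
All ingroup taxa share the derived state 'no' for C2; it defines the ingroup but does not resolve relationships within it.
C3: derived state 'yes' in Cerataria only — an autapomorphy, so it tells us nothing about relationships among taxa.
Only Cerataria, Leptoops, and Ophiis show the derived state 'no' for C4, supporting them as a clade.
C5: derived state 'no' in Ophiis only — an autapomorphy, so it tells us nothing about relationships among taxa.
Most parsimonious ingroup topology: (((Cerataria,Leptoops),Ophiis),Helioilis).
Leptoops and Cerataria form a cherry on this tree, so they are sister taxa.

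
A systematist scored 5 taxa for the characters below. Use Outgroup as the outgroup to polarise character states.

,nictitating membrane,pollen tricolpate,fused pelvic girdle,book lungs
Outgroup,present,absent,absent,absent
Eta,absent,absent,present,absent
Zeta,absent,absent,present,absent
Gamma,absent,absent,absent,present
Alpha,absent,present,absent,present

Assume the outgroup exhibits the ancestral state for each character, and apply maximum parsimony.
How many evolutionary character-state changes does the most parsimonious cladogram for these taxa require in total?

Character polarity is set by the outgroup: the derived state is whichever differs from the outgroup's state, so for nictitating membrane the derived state is 'absent', and for the remaining characters it is 'present'.
All ingroup taxa share the derived state 'absent' for nictitating membrane; it defines the ingroup but does not resolve relationships within it.
pollen tricolpate (derived state 'present') is unique to Alpha (autapomorphy; uninformative for grouping).
fused pelvic girdle (derived state 'present') is shared by Eta and Zeta — a synapomorphy uniting that clade.
book lungs: derived state 'present' in Alpha and Gamma only — synapomorphy for {Alpha, Gamma}.
Most parsimonious ingroup topology: ((Eta,Zeta),(Gamma,Alpha)).
Changes per character on this tree: nictitating membrane: 1; pollen tricolpate: 1; fused pelvic girdle: 1; book lungs: 1.
Total = 4.

4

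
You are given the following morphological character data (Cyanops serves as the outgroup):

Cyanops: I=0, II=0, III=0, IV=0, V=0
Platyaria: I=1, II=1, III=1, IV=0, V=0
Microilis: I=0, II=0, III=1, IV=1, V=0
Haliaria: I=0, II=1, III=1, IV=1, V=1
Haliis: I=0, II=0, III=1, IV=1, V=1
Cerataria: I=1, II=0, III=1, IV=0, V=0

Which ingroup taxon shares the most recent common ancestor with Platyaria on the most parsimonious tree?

Cerataria

The outgroup has state '0' for every character, so '1' is the derived state throughout.
Only Cerataria and Platyaria show the derived state '1' for I, supporting them as a clade.
II groups Haliaria and Platyaria, which is incompatible with the clades supported by the remaining characters; treating it as convergent (homoplasy) costs fewer steps than any alternative tree.
All ingroup taxa share the derived state '1' for III; it defines the ingroup but does not resolve relationships within it.
IV: derived state '1' in Haliaria, Haliis, and Microilis only — synapomorphy for {Haliaria, Haliis, Microilis}.
V (derived state '1') is shared by Haliaria and Haliis — a synapomorphy uniting that clade.
Most parsimonious ingroup topology: ((Platyaria,Cerataria),(Microilis,(Haliaria,Haliis))).
Platyaria and Cerataria form a cherry on this tree, so they are sister taxa.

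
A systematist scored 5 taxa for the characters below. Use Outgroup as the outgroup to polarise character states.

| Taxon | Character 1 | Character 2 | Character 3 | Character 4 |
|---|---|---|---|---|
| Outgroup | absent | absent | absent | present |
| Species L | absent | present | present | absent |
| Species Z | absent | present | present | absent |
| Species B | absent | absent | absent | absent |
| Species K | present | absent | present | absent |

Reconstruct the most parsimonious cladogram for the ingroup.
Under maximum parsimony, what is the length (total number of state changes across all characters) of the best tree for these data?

Character polarity is set by the outgroup: the derived state is whichever differs from the outgroup's state, so for Character 4 the derived state is 'absent', and for the remaining characters it is 'present'.
Character 1 (derived state 'present') is unique to Species K (autapomorphy; uninformative for grouping).
Character 2: derived state 'present' in Species L and Species Z only — synapomorphy for {Species L, Species Z}.
Only Species K, Species L, and Species Z show the derived state 'present' for Character 3, supporting them as a clade.
All ingroup taxa share the derived state 'absent' for Character 4; it defines the ingroup but does not resolve relationships within it.
Most parsimonious ingroup topology: ((Species K,(Species L,Species Z)),Species B).
Changes per character on this tree: Character 1: 1; Character 2: 1; Character 3: 1; Character 4: 1.
Total = 4.

4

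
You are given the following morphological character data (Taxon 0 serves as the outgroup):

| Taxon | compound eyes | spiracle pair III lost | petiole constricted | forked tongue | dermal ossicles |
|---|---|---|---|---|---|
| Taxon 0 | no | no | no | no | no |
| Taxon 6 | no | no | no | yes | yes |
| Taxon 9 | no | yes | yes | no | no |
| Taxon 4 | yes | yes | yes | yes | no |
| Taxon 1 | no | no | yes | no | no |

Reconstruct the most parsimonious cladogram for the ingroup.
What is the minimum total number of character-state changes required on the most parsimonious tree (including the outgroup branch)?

6

The outgroup has state 'no' for every character, so 'yes' is the derived state throughout.
compound eyes: derived state 'yes' in Taxon 4 only — an autapomorphy, so it tells us nothing about relationships among taxa.
Only Taxon 4 and Taxon 9 show the derived state 'yes' for spiracle pair III lost, supporting them as a clade.
petiole constricted: derived state 'yes' in Taxon 1, Taxon 4, and Taxon 9 only — synapomorphy for {Taxon 1, Taxon 4, Taxon 9}.
forked tongue (state 'yes') occurs in Taxon 4 and Taxon 6 but conflicts with the nesting implied by the other characters — most parsimoniously interpreted as homoplasy.
dermal ossicles (derived state 'yes') is unique to Taxon 6 (autapomorphy; uninformative for grouping).
Most parsimonious ingroup topology: (Taxon 6,((Taxon 9,Taxon 4),Taxon 1)).
Changes per character on this tree: compound eyes: 1; spiracle pair III lost: 1; petiole constricted: 1; forked tongue: 2; dermal ossicles: 1.
Total = 6.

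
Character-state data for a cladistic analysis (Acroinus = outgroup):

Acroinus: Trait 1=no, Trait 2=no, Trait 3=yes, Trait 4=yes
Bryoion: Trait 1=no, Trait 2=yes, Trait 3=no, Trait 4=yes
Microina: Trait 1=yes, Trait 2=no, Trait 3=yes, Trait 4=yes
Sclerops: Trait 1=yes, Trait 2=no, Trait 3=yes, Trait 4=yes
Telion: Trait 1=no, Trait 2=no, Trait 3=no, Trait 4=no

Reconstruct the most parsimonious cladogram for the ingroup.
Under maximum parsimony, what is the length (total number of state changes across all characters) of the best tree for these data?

4

Character polarity is set by the outgroup: the derived state is whichever differs from the outgroup's state, so for Trait 3, Trait 4 the derived state is 'no', and for the remaining characters it is 'yes'.
Trait 1 (derived state 'yes') is shared by Microina and Sclerops — a synapomorphy uniting that clade.
Trait 2 (derived state 'yes') is unique to Bryoion (autapomorphy; uninformative for grouping).
Trait 3: derived state 'no' in Bryoion and Telion only — synapomorphy for {Bryoion, Telion}.
Trait 4: derived state 'no' in Telion only — an autapomorphy, so it tells us nothing about relationships among taxa.
Most parsimonious ingroup topology: ((Bryoion,Telion),(Microina,Sclerops)).
Changes per character on this tree: Trait 1: 1; Trait 2: 1; Trait 3: 1; Trait 4: 1.
Total = 4.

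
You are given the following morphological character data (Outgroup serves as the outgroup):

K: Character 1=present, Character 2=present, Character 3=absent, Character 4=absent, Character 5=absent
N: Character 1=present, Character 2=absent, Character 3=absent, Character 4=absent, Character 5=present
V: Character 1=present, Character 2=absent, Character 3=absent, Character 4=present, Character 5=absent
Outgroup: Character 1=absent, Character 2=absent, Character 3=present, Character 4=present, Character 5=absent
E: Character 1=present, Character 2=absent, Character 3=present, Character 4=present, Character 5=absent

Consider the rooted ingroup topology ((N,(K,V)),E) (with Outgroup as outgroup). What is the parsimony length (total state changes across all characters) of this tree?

Map each character onto ((N,(K,V)),E) (rooted by Outgroup) and count the minimum state changes it requires (Fitch parsimony):
Character 1: 1; Character 2: 1; Character 3: 1; Character 4: 2; Character 5: 1.
Total tree length = 6.

6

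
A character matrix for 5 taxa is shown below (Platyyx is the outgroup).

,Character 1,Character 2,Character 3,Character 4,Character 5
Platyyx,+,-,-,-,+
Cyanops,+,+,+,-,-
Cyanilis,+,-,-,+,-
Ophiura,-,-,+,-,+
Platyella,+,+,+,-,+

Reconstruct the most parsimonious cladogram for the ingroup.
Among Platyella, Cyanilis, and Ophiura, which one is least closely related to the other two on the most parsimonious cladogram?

Cyanilis

Character polarity is set by the outgroup: the derived state is whichever differs from the outgroup's state, so for Character 1, Character 5 the derived state is '-', and for the remaining characters it is '+'.
Character 1: derived state '-' in Ophiura only — an autapomorphy, so it tells us nothing about relationships among taxa.
Character 2: derived state '+' in Cyanops and Platyella only — synapomorphy for {Cyanops, Platyella}.
Character 3: derived state '+' in Cyanops, Ophiura, and Platyella only — synapomorphy for {Cyanops, Ophiura, Platyella}.
Character 4: derived state '+' in Cyanilis only — an autapomorphy, so it tells us nothing about relationships among taxa.
Character 5 (state '-') occurs in Cyanilis and Cyanops but conflicts with the nesting implied by the other characters — most parsimoniously interpreted as homoplasy.
Most parsimonious ingroup topology: (((Cyanops,Platyella),Ophiura),Cyanilis).
Ophiura and Platyella share a more recent common ancestor with each other than either does with Cyanilis, so Cyanilis is the least closely related of the three.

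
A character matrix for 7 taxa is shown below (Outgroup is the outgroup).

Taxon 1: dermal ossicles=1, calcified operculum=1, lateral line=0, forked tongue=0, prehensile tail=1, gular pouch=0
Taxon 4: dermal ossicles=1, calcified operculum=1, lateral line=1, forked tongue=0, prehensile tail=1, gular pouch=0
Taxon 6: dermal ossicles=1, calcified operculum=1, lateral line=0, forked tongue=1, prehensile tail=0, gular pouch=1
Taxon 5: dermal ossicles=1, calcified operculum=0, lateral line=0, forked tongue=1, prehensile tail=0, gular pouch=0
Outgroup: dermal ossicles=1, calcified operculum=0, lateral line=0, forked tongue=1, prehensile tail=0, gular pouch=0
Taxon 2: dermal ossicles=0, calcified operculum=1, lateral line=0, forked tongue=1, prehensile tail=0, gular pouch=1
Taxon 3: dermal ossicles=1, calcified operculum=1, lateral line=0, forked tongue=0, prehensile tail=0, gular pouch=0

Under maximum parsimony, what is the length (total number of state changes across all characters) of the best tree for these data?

Character polarity is set by the outgroup: the derived state is whichever differs from the outgroup's state, so for dermal ossicles, forked tongue the derived state is '0', and for the remaining characters it is '1'.
dermal ossicles (derived state '0') is unique to Taxon 2 (autapomorphy; uninformative for grouping).
calcified operculum (derived state '1') is shared by Taxon 1, Taxon 2, Taxon 3, Taxon 4, and Taxon 6 — a synapomorphy uniting that clade.
lateral line (derived state '1') is unique to Taxon 4 (autapomorphy; uninformative for grouping).
forked tongue: derived state '0' in Taxon 1, Taxon 3, and Taxon 4 only — synapomorphy for {Taxon 1, Taxon 3, Taxon 4}.
prehensile tail (derived state '1') is shared by Taxon 1 and Taxon 4 — a synapomorphy uniting that clade.
Only Taxon 2 and Taxon 6 show the derived state '1' for gular pouch, supporting them as a clade.
Most parsimonious ingroup topology: (((Taxon 3,(Taxon 1,Taxon 4)),(Taxon 6,Taxon 2)),Taxon 5).
Changes per character on this tree: dermal ossicles: 1; calcified operculum: 1; lateral line: 1; forked tongue: 1; prehensile tail: 1; gular pouch: 1.
Total = 6.

6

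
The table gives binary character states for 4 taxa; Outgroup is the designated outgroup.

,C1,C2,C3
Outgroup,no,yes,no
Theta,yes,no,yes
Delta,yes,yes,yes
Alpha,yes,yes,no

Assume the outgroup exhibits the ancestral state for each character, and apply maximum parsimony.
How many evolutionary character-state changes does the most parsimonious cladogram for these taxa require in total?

3

Character polarity is set by the outgroup: the derived state is whichever differs from the outgroup's state, so for C2 the derived state is 'no', and for the remaining characters it is 'yes'.
All ingroup taxa share the derived state 'yes' for C1; it defines the ingroup but does not resolve relationships within it.
C2 (derived state 'no') is unique to Theta (autapomorphy; uninformative for grouping).
Only Delta and Theta show the derived state 'yes' for C3, supporting them as a clade.
Most parsimonious ingroup topology: ((Theta,Delta),Alpha).
Changes per character on this tree: C1: 1; C2: 1; C3: 1.
Total = 3.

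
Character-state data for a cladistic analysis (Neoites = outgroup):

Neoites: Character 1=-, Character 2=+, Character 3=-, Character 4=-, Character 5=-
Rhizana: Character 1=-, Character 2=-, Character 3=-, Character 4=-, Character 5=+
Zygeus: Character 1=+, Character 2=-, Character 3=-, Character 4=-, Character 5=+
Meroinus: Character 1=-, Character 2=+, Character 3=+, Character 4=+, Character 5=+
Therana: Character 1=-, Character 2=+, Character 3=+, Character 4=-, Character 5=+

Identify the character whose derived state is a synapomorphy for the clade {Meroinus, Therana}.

Character polarity is set by the outgroup: the derived state is whichever differs from the outgroup's state, so for Character 2 the derived state is '-', and for the remaining characters it is '+'.
Character 1 (derived state '+') is unique to Zygeus (autapomorphy; uninformative for grouping).
Character 2: derived state '-' in Rhizana and Zygeus only — synapomorphy for {Rhizana, Zygeus}.
Only Meroinus and Therana show the derived state '+' for Character 3, supporting them as a clade.
Character 4: derived state '+' in Meroinus only — an autapomorphy, so it tells us nothing about relationships among taxa.
All ingroup taxa share the derived state '+' for Character 5; it defines the ingroup but does not resolve relationships within it.
Most parsimonious ingroup topology: ((Rhizana,Zygeus),(Meroinus,Therana)).
The clade {Meroinus, Therana} is supported by Character 3: its derived state '+' occurs in exactly those taxa and in no other taxon (including the outgroup).

Character 3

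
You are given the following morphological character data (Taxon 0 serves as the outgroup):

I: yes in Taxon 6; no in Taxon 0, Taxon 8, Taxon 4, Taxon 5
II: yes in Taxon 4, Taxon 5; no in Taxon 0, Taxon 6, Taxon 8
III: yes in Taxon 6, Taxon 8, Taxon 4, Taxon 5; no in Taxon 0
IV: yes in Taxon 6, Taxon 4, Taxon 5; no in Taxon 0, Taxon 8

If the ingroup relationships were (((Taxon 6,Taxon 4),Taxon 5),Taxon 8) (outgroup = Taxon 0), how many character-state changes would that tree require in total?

5

Map each character onto (((Taxon 6,Taxon 4),Taxon 5),Taxon 8) (rooted by Taxon 0) and count the minimum state changes it requires (Fitch parsimony):
I: 1; II: 2; III: 1; IV: 1.
Total tree length = 5.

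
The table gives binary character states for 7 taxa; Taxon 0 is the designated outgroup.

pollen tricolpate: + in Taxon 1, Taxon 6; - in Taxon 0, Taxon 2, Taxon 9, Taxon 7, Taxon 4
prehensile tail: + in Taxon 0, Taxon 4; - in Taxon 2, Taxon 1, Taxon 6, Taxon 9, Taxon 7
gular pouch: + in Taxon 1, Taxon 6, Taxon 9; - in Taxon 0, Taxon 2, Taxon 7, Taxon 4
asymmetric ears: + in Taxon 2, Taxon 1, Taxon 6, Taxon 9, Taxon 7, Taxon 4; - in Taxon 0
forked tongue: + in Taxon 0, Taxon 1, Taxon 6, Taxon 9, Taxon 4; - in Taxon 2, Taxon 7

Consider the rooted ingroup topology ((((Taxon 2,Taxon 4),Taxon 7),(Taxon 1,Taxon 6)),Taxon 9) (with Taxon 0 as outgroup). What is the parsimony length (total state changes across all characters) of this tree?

8

Map each character onto ((((Taxon 2,Taxon 4),Taxon 7),(Taxon 1,Taxon 6)),Taxon 9) (rooted by Taxon 0) and count the minimum state changes it requires (Fitch parsimony):
pollen tricolpate: 1; prehensile tail: 2; gular pouch: 2; asymmetric ears: 1; forked tongue: 2.
Total tree length = 8.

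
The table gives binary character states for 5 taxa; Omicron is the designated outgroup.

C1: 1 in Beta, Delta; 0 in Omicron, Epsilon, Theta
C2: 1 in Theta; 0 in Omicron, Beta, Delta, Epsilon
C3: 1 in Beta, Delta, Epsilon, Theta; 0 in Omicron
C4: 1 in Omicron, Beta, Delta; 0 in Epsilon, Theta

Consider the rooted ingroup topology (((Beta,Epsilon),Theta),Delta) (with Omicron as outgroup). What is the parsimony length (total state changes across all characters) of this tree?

Map each character onto (((Beta,Epsilon),Theta),Delta) (rooted by Omicron) and count the minimum state changes it requires (Fitch parsimony):
C1: 2; C2: 1; C3: 1; C4: 2.
Total tree length = 6.

6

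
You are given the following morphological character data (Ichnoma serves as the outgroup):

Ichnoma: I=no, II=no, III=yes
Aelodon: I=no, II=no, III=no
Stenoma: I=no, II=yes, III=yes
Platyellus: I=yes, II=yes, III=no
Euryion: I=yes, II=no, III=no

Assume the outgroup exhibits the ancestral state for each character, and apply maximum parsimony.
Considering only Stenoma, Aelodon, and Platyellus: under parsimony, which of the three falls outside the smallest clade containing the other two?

Stenoma

Character polarity is set by the outgroup: the derived state is whichever differs from the outgroup's state, so for III the derived state is 'no', and for the remaining characters it is 'yes'.
Only Euryion and Platyellus show the derived state 'yes' for I, supporting them as a clade.
II groups Platyellus and Stenoma, which is incompatible with the clades supported by the remaining characters; treating it as convergent (homoplasy) costs fewer steps than any alternative tree.
Only Aelodon, Euryion, and Platyellus show the derived state 'no' for III, supporting them as a clade.
Most parsimonious ingroup topology: ((Aelodon,(Platyellus,Euryion)),Stenoma).
Platyellus and Aelodon share a more recent common ancestor with each other than either does with Stenoma, so Stenoma is the least closely related of the three.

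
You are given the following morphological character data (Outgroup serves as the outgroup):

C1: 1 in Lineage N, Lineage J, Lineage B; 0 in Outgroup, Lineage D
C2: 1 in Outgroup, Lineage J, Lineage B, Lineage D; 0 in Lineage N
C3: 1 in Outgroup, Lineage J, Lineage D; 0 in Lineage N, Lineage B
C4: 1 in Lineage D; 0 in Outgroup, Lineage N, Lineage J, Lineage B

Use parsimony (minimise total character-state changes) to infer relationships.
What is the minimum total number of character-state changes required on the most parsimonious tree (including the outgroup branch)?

Character polarity is set by the outgroup: the derived state is whichever differs from the outgroup's state, so for C2, C3 the derived state is '0', and for the remaining characters it is '1'.
Only Lineage B, Lineage J, and Lineage N show the derived state '1' for C1, supporting them as a clade.
C2 (derived state '0') is unique to Lineage N (autapomorphy; uninformative for grouping).
C3: derived state '0' in Lineage B and Lineage N only — synapomorphy for {Lineage B, Lineage N}.
C4: derived state '1' in Lineage D only — an autapomorphy, so it tells us nothing about relationships among taxa.
Most parsimonious ingroup topology: (((Lineage N,Lineage B),Lineage J),Lineage D).
Changes per character on this tree: C1: 1; C2: 1; C3: 1; C4: 1.
Total = 4.

4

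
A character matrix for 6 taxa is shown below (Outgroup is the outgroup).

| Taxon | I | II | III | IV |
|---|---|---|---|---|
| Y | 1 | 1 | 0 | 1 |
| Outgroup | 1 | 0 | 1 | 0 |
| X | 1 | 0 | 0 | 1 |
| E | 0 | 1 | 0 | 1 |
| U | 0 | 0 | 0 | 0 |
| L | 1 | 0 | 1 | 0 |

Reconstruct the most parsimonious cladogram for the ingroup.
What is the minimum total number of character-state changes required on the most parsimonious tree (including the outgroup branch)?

Character polarity is set by the outgroup: the derived state is whichever differs from the outgroup's state, so for I, III the derived state is '0', and for the remaining characters it is '1'.
I (state '0') occurs in E and U but conflicts with the nesting implied by the other characters — most parsimoniously interpreted as homoplasy.
Only E and Y show the derived state '1' for II, supporting them as a clade.
III: derived state '0' in E, U, X, and Y only — synapomorphy for {E, U, X, Y}.
IV: derived state '1' in E, X, and Y only — synapomorphy for {E, X, Y}.
Most parsimonious ingroup topology: ((((Y,E),X),U),L).
Changes per character on this tree: I: 2; II: 1; III: 1; IV: 1.
Total = 5.

5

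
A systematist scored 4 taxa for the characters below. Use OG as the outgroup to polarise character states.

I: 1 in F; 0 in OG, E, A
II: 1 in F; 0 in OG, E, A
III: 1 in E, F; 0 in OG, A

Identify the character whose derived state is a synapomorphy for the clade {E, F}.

The outgroup has state '0' for every character, so '1' is the derived state throughout.
I: derived state '1' in F only — an autapomorphy, so it tells us nothing about relationships among taxa.
II: derived state '1' in F only — an autapomorphy, so it tells us nothing about relationships among taxa.
III: derived state '1' in E and F only — synapomorphy for {E, F}.
Most parsimonious ingroup topology: ((E,F),A).
The clade {E, F} is supported by III: its derived state '1' occurs in exactly those taxa and in no other taxon (including the outgroup).

III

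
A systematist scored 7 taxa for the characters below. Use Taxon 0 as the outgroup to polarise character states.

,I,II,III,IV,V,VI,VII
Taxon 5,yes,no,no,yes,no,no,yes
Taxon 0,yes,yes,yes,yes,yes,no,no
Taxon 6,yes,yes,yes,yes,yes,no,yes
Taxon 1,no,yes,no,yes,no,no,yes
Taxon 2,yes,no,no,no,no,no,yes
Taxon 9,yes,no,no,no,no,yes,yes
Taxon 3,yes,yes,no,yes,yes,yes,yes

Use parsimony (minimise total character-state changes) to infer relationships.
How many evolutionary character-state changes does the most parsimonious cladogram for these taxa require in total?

8

Character polarity is set by the outgroup: the derived state is whichever differs from the outgroup's state, so for I, II, III, IV, V the derived state is 'no', and for the remaining characters it is 'yes'.
I (derived state 'no') is unique to Taxon 1 (autapomorphy; uninformative for grouping).
Only Taxon 2, Taxon 5, and Taxon 9 show the derived state 'no' for II, supporting them as a clade.
III (derived state 'no') is shared by Taxon 1, Taxon 2, Taxon 3, Taxon 5, and Taxon 9 — a synapomorphy uniting that clade.
Only Taxon 2 and Taxon 9 show the derived state 'no' for IV, supporting them as a clade.
V (derived state 'no') is shared by Taxon 1, Taxon 2, Taxon 5, and Taxon 9 — a synapomorphy uniting that clade.
VI groups Taxon 3 and Taxon 9, which is incompatible with the clades supported by the remaining characters; treating it as convergent (homoplasy) costs fewer steps than any alternative tree.
All ingroup taxa share the derived state 'yes' for VII; it defines the ingroup but does not resolve relationships within it.
Most parsimonious ingroup topology: (((Taxon 1,(Taxon 5,(Taxon 9,Taxon 2))),Taxon 3),Taxon 6).
Changes per character on this tree: I: 1; II: 1; III: 1; IV: 1; V: 1; VI: 2; VII: 1.
Total = 8.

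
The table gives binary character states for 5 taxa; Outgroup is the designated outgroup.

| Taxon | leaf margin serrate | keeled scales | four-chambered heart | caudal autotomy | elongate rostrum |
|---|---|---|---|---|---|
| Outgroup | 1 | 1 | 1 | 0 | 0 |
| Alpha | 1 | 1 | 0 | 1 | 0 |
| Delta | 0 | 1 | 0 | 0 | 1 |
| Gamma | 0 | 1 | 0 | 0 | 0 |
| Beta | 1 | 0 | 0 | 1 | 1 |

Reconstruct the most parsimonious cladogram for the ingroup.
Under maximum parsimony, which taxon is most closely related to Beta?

Character polarity is set by the outgroup: the derived state is whichever differs from the outgroup's state, so for leaf margin serrate, keeled scales, four-chambered heart the derived state is '0', and for the remaining characters it is '1'.
Only Delta and Gamma show the derived state '0' for leaf margin serrate, supporting them as a clade.
keeled scales: derived state '0' in Beta only — an autapomorphy, so it tells us nothing about relationships among taxa.
four-chambered heart (derived state '0') is shared by all ingroup taxa — unites the whole ingroup.
caudal autotomy: derived state '1' in Alpha and Beta only — synapomorphy for {Alpha, Beta}.
elongate rostrum (state '1') occurs in Beta and Delta but conflicts with the nesting implied by the other characters — most parsimoniously interpreted as homoplasy.
Most parsimonious ingroup topology: ((Alpha,Beta),(Delta,Gamma)).
Beta and Alpha form a cherry on this tree, so they are sister taxa.

Alpha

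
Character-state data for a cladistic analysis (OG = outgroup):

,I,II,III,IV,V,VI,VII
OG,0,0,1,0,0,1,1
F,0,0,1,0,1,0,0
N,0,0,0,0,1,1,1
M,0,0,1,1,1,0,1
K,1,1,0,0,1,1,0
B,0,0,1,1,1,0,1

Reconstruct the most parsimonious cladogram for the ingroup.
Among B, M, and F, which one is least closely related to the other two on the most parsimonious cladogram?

F

Character polarity is set by the outgroup: the derived state is whichever differs from the outgroup's state, so for III, VI, VII the derived state is '0', and for the remaining characters it is '1'.
I (derived state '1') is unique to K (autapomorphy; uninformative for grouping).
II: derived state '1' in K only — an autapomorphy, so it tells us nothing about relationships among taxa.
Only K and N show the derived state '0' for III, supporting them as a clade.
Only B and M show the derived state '1' for IV, supporting them as a clade.
V (derived state '1') is shared by all ingroup taxa — unites the whole ingroup.
VI: derived state '0' in B, F, and M only — synapomorphy for {B, F, M}.
VII groups F and K, which is incompatible with the clades supported by the remaining characters; treating it as convergent (homoplasy) costs fewer steps than any alternative tree.
Most parsimonious ingroup topology: ((F,(M,B)),(N,K)).
M and B share a more recent common ancestor with each other than either does with F, so F is the least closely related of the three.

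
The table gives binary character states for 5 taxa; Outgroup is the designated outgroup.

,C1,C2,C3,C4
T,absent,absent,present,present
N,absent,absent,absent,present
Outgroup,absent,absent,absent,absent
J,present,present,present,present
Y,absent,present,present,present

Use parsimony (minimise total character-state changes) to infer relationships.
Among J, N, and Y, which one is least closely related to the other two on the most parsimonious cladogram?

The outgroup has state 'absent' for every character, so 'present' is the derived state throughout.
C1: derived state 'present' in J only — an autapomorphy, so it tells us nothing about relationships among taxa.
Only J and Y show the derived state 'present' for C2, supporting them as a clade.
C3: derived state 'present' in J, T, and Y only — synapomorphy for {J, T, Y}.
C4 (derived state 'present') is shared by all ingroup taxa — unites the whole ingroup.
Most parsimonious ingroup topology: (((Y,J),T),N).
J and Y share a more recent common ancestor with each other than either does with N, so N is the least closely related of the three.

N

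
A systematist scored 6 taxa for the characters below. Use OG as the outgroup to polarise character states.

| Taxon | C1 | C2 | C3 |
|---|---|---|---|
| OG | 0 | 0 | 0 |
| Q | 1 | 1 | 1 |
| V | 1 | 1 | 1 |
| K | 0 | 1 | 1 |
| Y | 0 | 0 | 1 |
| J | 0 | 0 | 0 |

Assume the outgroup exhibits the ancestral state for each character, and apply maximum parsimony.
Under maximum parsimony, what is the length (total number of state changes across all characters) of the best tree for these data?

3

The outgroup has state '0' for every character, so '1' is the derived state throughout.
C1: derived state '1' in Q and V only — synapomorphy for {Q, V}.
C2 (derived state '1') is shared by K, Q, and V — a synapomorphy uniting that clade.
C3 (derived state '1') is shared by K, Q, V, and Y — a synapomorphy uniting that clade.
Most parsimonious ingroup topology: ((((Q,V),K),Y),J).
Changes per character on this tree: C1: 1; C2: 1; C3: 1.
Total = 3.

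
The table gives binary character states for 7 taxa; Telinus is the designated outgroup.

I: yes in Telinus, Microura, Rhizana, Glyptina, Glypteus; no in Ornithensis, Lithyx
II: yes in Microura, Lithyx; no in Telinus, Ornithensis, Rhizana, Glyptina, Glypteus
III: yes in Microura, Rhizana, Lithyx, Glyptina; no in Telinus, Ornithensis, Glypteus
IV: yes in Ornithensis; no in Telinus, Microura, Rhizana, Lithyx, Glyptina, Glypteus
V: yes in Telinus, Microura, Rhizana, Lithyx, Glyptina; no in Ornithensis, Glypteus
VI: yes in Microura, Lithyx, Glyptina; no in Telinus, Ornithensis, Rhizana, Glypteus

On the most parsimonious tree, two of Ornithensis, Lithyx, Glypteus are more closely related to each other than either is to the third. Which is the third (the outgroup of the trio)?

Character polarity is set by the outgroup: the derived state is whichever differs from the outgroup's state, so for I, V the derived state is 'no', and for the remaining characters it is 'yes'.
I groups Lithyx and Ornithensis, which is incompatible with the clades supported by the remaining characters; treating it as convergent (homoplasy) costs fewer steps than any alternative tree.
II (derived state 'yes') is shared by Lithyx and Microura — a synapomorphy uniting that clade.
III (derived state 'yes') is shared by Glyptina, Lithyx, Microura, and Rhizana — a synapomorphy uniting that clade.
IV (derived state 'yes') is unique to Ornithensis (autapomorphy; uninformative for grouping).
V (derived state 'no') is shared by Glypteus and Ornithensis — a synapomorphy uniting that clade.
VI (derived state 'yes') is shared by Glyptina, Lithyx, and Microura — a synapomorphy uniting that clade.
Most parsimonious ingroup topology: ((Ornithensis,Glypteus),(((Microura,Lithyx),Glyptina),Rhizana)).
Ornithensis and Glypteus share a more recent common ancestor with each other than either does with Lithyx, so Lithyx is the least closely related of the three.

Lithyx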